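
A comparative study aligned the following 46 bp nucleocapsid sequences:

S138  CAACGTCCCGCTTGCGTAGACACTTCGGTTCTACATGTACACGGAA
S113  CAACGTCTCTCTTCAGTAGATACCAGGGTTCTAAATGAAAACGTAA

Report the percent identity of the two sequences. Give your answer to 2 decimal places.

The sequences differ at positions 8 (C/T), 10 (G/T), 14 (G/C), 15 (C/A), 21 (C/T), 24 (T/C), 25 (T/A), 26 (C/G), 34 (C/A), 38 (T/A), 40 (C/A), 44 (G/T).
34 of the 46 sites match, so the percent identity is 34/46 × 100 = 73.91%.

73.91%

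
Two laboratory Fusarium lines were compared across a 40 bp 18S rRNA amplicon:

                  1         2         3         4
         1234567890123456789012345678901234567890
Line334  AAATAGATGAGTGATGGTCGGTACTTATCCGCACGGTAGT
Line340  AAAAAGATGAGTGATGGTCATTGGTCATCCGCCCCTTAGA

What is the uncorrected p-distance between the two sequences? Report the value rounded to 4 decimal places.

Differing sites — 4:T/A; 20:G/A; 21:G/T; 23:A/G; 24:C/G; 26:T/C; 33:A/C; 35:G/C; 36:G/T; 40:T/A.
There are 10 differences over 40 sites, so p = 10/40 = 0.2500.

0.2500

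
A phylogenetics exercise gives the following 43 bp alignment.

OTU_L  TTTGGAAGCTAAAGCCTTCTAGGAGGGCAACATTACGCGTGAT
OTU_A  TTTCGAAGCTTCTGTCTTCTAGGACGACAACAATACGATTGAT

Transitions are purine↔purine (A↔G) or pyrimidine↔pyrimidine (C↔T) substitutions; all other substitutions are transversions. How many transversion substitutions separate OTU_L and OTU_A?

8

Differing sites — 4:G/C (Tv); 11:A/T (Tv); 12:A/C (Tv); 13:A/T (Tv); 15:C/T (Ti); 25:G/C (Tv); 27:G/A (Ti); 33:T/A (Tv); 38:C/A (Tv); 39:G/T (Tv).
Of the 10 differences, 2 transitions and 8 transversions, so the answer is 8.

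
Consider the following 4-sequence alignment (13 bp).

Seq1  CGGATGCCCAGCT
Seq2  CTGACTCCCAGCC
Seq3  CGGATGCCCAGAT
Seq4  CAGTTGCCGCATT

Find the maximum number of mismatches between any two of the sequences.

9

Pairwise Hamming distances:
  Seq1 vs Seq2: 4
  Seq1 vs Seq3: 1
  Seq1 vs Seq4: 6
  Seq2 vs Seq3: 5
  Seq2 vs Seq4: 9
  Seq3 vs Seq4: 6
The largest is 9, between Seq2 and Seq4.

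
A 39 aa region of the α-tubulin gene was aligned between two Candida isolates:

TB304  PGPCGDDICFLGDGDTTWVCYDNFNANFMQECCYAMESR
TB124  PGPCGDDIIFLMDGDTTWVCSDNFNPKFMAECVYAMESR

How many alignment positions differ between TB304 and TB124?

Mismatches occur at site 9 (C↔I), site 12 (G↔M), site 21 (Y↔S), site 26 (A↔P), site 27 (N↔K), site 30 (Q↔A), site 33 (C↔V).
That gives 7 mismatches out of 39 aligned sites, so the Hamming distance is 7.

7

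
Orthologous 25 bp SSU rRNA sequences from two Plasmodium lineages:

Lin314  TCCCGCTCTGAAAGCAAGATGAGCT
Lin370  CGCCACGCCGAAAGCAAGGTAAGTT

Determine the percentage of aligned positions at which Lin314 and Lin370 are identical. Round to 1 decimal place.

68.0%

Differing sites — 1:T/C; 2:C/G; 5:G/A; 7:T/G; 9:T/C; 19:A/G; 21:G/A; 24:C/T.
17 of the 25 sites match, so the percent identity is 17/25 × 100 = 68.0%.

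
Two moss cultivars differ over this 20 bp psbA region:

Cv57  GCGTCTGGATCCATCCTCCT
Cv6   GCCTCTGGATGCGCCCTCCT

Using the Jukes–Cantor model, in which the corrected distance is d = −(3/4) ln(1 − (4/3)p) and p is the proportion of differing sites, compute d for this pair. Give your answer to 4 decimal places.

The sequences differ at positions 3 (G/C), 11 (C/G), 13 (A/G), 14 (T/C).
p = 4/20 = 0.200000.
d = −0.75 · ln(1 − (4/3)·0.200000) = −0.75 · ln(0.733333) = −0.75 · (-0.310155) = 0.2326.

0.2326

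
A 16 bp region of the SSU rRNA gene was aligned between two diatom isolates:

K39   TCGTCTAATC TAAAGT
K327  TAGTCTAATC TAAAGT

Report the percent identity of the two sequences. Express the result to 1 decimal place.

A single mismatch occurs at site 2 (C↔A).
15 of the 16 sites match, so the percent identity is 15/16 × 100 = 93.8%.

93.8%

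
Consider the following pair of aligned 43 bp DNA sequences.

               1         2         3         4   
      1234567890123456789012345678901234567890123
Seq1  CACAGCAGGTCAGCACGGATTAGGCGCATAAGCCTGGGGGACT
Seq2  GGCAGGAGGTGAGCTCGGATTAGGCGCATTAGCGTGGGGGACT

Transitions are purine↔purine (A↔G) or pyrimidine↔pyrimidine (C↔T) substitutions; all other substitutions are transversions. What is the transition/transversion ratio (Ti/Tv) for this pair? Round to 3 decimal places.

0.167

The sequences differ at positions 1 (C/G, transversion), 2 (A/G, transition), 6 (C/G, transversion), 11 (C/G, transversion), 15 (A/T, transversion), 30 (A/T, transversion), 34 (C/G, transversion).
Of the 7 differences, 1 transition and 6 transversions, so Ti/Tv = 1/6 = 0.167.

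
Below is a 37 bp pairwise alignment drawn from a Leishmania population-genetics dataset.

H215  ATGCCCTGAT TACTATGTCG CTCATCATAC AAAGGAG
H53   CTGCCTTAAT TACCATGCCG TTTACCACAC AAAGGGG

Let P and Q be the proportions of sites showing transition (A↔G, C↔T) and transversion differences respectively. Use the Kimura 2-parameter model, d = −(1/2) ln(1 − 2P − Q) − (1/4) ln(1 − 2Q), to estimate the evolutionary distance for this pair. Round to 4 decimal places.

0.3742

Differing sites — 1:A/C (Tv); 6:C/T (Ti); 8:G/A (Ti); 14:T/C (Ti); 18:T/C (Ti); 21:C/T (Ti); 23:C/T (Ti); 25:T/C (Ti); 28:T/C (Ti); 36:A/G (Ti).
Of the 10 differences, 9 transitions and 1 transversion over 37 sites: P = 9/37 = 0.243243, Q = 1/37 = 0.027027.
d = −0.5·ln(0.486487) − 0.25·ln(0.945946) = −0.5·(-0.720545) − 0.25·(-0.055570) = 0.3742.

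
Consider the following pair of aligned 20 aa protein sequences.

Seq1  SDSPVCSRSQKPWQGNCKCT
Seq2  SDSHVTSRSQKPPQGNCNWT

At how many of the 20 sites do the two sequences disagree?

5

Differing sites — 4:P/H; 6:C/T; 13:W/P; 18:K/N; 19:C/W.
That gives 5 mismatches out of 20 aligned sites, so the Hamming distance is 5.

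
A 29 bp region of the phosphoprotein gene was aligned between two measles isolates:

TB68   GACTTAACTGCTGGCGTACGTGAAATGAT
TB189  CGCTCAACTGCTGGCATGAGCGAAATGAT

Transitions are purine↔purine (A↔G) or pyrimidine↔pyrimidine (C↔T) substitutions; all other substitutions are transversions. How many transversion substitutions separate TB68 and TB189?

Mismatches occur at site 1 (G/C, transversion), site 2 (A/G, transition), site 5 (T/C, transition), site 16 (G/A, transition), site 18 (A/G, transition), site 19 (C/A, transversion), site 21 (T/C, transition).
Of the 7 differences, 5 transitions and 2 transversions, so the answer is 2.

2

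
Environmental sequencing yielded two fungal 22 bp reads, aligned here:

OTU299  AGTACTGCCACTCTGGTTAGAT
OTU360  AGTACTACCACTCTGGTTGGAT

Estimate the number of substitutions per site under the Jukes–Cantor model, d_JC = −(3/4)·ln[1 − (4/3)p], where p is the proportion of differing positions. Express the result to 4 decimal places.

0.0969

Mismatches occur at site 7 (G/A), site 19 (A/G).
p = 2/22 = 0.090909.
d = −0.75 · ln(1 − (4/3)·0.090909) = −0.75 · ln(0.878788) = −0.75 · (-0.129212) = 0.0969.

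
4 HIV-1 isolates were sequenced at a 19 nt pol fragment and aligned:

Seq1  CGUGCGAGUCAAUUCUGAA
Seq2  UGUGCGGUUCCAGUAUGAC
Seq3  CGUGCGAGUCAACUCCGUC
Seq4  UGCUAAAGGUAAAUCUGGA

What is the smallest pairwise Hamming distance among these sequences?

4

Pairwise Hamming distances:
  Seq1 vs Seq2: 7
  Seq1 vs Seq3: 4
  Seq1 vs Seq4: 9
  Seq2 vs Seq3: 8
  Seq2 vs Seq4: 13
  Seq3 vs Seq4: 11
The smallest is 4, between Seq1 and Seq3.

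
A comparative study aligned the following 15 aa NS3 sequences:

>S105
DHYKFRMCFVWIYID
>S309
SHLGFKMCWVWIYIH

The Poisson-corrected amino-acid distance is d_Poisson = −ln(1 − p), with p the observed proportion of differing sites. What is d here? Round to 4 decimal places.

0.5108

Mismatches occur at site 1 (D/S), site 3 (Y/L), site 4 (K/G), site 6 (R/K), site 9 (F/W), site 15 (D/H).
p = 6/15 = 0.400000.
d = −ln(1 − 0.400000) = −ln(0.600000) = 0.5108.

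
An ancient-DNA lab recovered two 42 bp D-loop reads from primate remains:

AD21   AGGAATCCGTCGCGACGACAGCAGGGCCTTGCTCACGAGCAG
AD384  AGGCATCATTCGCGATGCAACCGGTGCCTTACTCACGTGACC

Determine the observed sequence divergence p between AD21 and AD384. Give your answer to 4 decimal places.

The sequences differ at positions 4 (A/C), 8 (C/A), 9 (G/T), 16 (C/T), 18 (A/C), 19 (C/A), 21 (G/C), 23 (A/G), 25 (G/T), 31 (G/A), 38 (A/T), 40 (C/A), 41 (A/C), 42 (G/C).
There are 14 differences over 42 sites, so p = 14/42 = 0.3333.

0.3333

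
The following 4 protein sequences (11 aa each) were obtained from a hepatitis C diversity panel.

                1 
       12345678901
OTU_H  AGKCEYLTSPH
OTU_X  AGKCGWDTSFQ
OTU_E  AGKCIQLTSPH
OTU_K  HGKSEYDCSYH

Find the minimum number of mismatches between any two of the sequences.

Pairwise Hamming distances:
  OTU_H vs OTU_X: 5
  OTU_H vs OTU_E: 2
  OTU_H vs OTU_K: 5
  OTU_X vs OTU_E: 5
  OTU_X vs OTU_K: 7
  OTU_E vs OTU_K: 7
The smallest is 2, between OTU_H and OTU_E.

2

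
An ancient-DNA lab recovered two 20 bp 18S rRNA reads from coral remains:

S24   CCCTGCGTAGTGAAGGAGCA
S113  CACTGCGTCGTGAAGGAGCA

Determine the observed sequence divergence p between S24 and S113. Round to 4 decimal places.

Mismatches occur at site 2 (C↔A), site 9 (A↔C).
There are 2 differences over 20 sites, so p = 2/20 = 0.1000.

0.1000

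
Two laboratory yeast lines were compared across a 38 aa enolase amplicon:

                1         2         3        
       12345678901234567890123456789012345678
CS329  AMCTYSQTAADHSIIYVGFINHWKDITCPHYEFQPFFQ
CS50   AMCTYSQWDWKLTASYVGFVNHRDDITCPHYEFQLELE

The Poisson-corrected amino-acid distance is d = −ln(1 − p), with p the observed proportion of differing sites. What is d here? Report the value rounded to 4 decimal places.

0.5021

The sequences differ at positions 8 (T/W), 9 (A/D), 10 (A/W), 11 (D/K), 12 (H/L), 13 (S/T), 14 (I/A), 15 (I/S), 20 (I/V), 23 (W/R), 24 (K/D), 35 (P/L), 36 (F/E), 37 (F/L), 38 (Q/E).
p = 15/38 = 0.394737.
d = −ln(1 − 0.394737) = −ln(0.605263) = 0.5021.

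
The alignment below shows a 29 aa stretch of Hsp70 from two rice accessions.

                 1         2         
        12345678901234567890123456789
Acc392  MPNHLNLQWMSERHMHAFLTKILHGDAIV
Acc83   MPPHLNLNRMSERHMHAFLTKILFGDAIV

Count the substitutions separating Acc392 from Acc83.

The sequences differ at positions 3 (N/P), 8 (Q/N), 9 (W/R), 24 (H/F).
That gives 4 mismatches out of 29 aligned sites, so the Hamming distance is 4.

4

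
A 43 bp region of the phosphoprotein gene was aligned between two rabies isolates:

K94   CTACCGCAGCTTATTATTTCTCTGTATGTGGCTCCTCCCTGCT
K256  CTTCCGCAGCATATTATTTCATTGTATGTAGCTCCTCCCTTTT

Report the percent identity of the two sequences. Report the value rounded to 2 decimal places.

The sequences differ at positions 3 (A/T), 11 (T/A), 21 (T/A), 22 (C/T), 30 (G/A), 41 (G/T), 42 (C/T).
36 of the 43 sites match, so the percent identity is 36/43 × 100 = 83.72%.

83.72%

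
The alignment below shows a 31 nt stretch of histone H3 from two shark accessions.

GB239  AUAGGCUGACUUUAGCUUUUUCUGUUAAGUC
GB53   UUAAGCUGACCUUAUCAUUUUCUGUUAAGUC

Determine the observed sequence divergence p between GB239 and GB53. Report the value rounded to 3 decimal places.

The sequences differ at positions 1 (A/U), 4 (G/A), 11 (U/C), 15 (G/U), 17 (U/A).
There are 5 differences over 31 sites, so p = 5/31 = 0.161.

0.161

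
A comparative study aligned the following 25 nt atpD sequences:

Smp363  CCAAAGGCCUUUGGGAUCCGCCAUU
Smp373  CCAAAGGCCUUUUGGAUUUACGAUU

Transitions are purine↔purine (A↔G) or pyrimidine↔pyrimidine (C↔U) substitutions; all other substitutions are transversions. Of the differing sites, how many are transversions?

2

Mismatches occur at site 13 (G→U, transversion), site 18 (C→U, transition), site 19 (C→U, transition), site 20 (G→A, transition), site 22 (C→G, transversion).
Of the 5 differences, 3 transitions and 2 transversions, so the answer is 2.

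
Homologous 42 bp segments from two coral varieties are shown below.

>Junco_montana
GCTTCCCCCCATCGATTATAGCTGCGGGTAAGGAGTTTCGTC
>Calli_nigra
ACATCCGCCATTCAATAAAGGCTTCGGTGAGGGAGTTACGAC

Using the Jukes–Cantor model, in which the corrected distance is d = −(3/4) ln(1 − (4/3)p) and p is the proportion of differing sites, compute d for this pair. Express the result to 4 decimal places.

Differing sites — 1:G/A; 3:T/A; 7:C/G; 10:C/A; 11:A/T; 14:G/A; 17:T/A; 19:T/A; 20:A/G; 24:G/T; 28:G/T; 29:T/G; 31:A/G; 38:T/A; 41:T/A.
p = 15/42 = 0.357143.
d = −0.75 · ln(1 − (4/3)·0.357143) = −0.75 · ln(0.523809) = −0.75 · (-0.646628) = 0.4850.

0.4850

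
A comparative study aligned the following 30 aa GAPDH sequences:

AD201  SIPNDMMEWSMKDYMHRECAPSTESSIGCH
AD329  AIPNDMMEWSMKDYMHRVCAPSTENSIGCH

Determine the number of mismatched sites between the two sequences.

The sequences differ at positions 1 (S/A), 18 (E/V), 25 (S/N).
That gives 3 mismatches out of 30 aligned sites, so the Hamming distance is 3.

3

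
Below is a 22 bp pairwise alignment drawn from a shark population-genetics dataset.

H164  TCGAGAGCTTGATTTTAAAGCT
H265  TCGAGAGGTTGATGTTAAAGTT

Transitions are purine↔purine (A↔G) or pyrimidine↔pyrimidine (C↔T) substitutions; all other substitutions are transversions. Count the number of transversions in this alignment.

2

The sequences differ at positions 8 (C/G, transversion), 14 (T/G, transversion), 21 (C/T, transition).
Of the 3 differences, 1 transition and 2 transversions, so the answer is 2.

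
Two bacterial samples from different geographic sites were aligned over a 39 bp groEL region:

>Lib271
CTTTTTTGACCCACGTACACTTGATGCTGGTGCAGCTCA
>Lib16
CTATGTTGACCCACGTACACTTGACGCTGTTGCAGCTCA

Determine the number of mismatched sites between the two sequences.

4

Differing sites — 3:T/A; 5:T/G; 25:T/C; 30:G/T.
That gives 4 mismatches out of 39 aligned sites, so the Hamming distance is 4.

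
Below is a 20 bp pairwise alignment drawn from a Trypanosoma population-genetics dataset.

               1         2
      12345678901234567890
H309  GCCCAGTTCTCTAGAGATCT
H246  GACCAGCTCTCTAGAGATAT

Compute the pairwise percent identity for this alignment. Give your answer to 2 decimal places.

85.00%

Mismatches occur at site 2 (C/A), site 7 (T/C), site 19 (C/A).
17 of the 20 sites match, so the percent identity is 17/20 × 100 = 85.00%.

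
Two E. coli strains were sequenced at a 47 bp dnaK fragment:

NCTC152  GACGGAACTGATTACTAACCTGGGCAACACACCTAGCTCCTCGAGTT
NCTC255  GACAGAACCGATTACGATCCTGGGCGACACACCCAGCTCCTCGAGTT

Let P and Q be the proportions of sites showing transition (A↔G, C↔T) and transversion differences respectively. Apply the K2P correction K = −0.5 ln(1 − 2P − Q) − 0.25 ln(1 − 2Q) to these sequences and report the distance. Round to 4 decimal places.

0.1419

Differing sites — 4:G/A (Ti); 9:T/C (Ti); 16:T/G (Tv); 18:A/T (Tv); 26:A/G (Ti); 34:T/C (Ti).
Of the 6 differences, 4 transitions and 2 transversions over 47 sites: P = 4/47 = 0.085106, Q = 2/47 = 0.042553.
d = −0.5·ln(0.787235) − 0.25·ln(0.914894) = −0.5·(-0.239228) − 0.25·(-0.088947) = 0.1419.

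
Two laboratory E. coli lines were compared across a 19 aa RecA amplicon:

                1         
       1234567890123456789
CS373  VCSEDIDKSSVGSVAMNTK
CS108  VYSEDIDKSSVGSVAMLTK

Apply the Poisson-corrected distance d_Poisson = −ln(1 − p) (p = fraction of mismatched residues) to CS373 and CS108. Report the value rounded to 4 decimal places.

Differing sites — 2:C/Y; 17:N/L.
p = 2/19 = 0.105263.
d = −ln(1 − 0.105263) = −ln(0.894737) = 0.1112.

0.1112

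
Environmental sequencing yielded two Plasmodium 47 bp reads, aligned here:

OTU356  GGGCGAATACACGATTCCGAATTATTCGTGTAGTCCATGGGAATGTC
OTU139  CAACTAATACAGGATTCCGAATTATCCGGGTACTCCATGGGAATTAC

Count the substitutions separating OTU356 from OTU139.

The sequences differ at positions 1 (G/C), 2 (G/A), 3 (G/A), 5 (G/T), 12 (C/G), 26 (T/C), 29 (T/G), 33 (G/C), 45 (G/T), 46 (T/A).
That gives 10 mismatches out of 47 aligned sites, so the Hamming distance is 10.

10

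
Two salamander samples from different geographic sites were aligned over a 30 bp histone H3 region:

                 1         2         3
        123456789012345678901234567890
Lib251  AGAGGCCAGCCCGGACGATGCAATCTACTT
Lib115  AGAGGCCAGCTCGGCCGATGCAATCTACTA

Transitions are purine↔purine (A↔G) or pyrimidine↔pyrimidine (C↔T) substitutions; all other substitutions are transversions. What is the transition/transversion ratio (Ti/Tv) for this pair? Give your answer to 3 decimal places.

Mismatches occur at site 11 (C↔T, transition), site 15 (A↔C, transversion), site 30 (T↔A, transversion).
Of the 3 differences, 1 transition and 2 transversions, so Ti/Tv = 1/2 = 0.500.

0.500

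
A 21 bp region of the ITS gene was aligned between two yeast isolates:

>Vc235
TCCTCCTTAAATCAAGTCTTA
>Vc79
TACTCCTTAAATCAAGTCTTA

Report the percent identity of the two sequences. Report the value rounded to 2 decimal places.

A single mismatch occurs at site 2 (C→A).
20 of the 21 sites match, so the percent identity is 20/21 × 100 = 95.24%.

95.24%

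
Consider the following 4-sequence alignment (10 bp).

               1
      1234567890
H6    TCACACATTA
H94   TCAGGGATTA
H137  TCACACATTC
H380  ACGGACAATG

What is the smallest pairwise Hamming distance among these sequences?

Pairwise Hamming distances:
  H6 vs H94: 3
  H6 vs H137: 1
  H6 vs H380: 5
  H94 vs H137: 4
  H94 vs H380: 6
  H137 vs H380: 5
The smallest is 1, between H6 and H137.

1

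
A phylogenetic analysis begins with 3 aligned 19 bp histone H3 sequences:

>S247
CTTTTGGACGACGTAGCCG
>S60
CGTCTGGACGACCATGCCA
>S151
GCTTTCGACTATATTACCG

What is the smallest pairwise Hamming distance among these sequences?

6

Pairwise Hamming distances:
  S247 vs S60: 6
  S247 vs S151: 8
  S60 vs S151: 10
The smallest is 6, between S247 and S60.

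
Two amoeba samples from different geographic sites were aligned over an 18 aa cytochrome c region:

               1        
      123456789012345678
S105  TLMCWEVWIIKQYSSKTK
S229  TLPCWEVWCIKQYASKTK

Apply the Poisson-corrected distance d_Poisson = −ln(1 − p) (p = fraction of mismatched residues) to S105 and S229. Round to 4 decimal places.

0.1823

Mismatches occur at site 3 (M→P), site 9 (I→C), site 14 (S→A).
p = 3/18 = 0.166667.
d = −ln(1 − 0.166667) = −ln(0.833333) = 0.1823.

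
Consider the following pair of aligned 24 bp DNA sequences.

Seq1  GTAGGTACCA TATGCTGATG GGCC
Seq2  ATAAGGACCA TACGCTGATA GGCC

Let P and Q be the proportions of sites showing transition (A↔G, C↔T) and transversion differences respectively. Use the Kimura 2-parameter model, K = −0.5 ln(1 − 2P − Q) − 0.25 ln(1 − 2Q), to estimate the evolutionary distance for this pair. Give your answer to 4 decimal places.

The sequences differ at positions 1 (G/A, transition), 4 (G/A, transition), 6 (T/G, transversion), 13 (T/C, transition), 20 (G/A, transition).
Of the 5 differences, 4 transitions and 1 transversion over 24 sites: P = 4/24 = 0.166667, Q = 1/24 = 0.041667.
d = −0.5·ln(0.624999) − 0.25·ln(0.916666) = −0.5·(-0.470005) − 0.25·(-0.087012) = 0.2568.

0.2568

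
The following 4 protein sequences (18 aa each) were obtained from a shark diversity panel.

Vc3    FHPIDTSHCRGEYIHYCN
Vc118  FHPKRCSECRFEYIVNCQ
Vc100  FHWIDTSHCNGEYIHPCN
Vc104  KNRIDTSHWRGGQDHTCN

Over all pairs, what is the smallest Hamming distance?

3

Pairwise Hamming distances:
  Vc3 vs Vc118: 8
  Vc3 vs Vc100: 3
  Vc3 vs Vc104: 8
  Vc118 vs Vc100: 10
  Vc118 vs Vc104: 15
  Vc100 vs Vc104: 9
The smallest is 3, between Vc3 and Vc100.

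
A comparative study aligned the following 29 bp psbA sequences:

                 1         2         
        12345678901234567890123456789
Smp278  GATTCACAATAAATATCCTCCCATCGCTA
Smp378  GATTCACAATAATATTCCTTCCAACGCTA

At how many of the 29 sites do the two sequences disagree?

5

Differing sites — 13:A/T; 14:T/A; 15:A/T; 20:C/T; 24:T/A.
That gives 5 mismatches out of 29 aligned sites, so the Hamming distance is 5.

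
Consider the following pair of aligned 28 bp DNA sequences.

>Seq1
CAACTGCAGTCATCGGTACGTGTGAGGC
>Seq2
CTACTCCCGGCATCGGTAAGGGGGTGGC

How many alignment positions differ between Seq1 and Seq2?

The sequences differ at positions 2 (A/T), 6 (G/C), 8 (A/C), 10 (T/G), 19 (C/A), 21 (T/G), 23 (T/G), 25 (A/T).
That gives 8 mismatches out of 28 aligned sites, so the Hamming distance is 8.

8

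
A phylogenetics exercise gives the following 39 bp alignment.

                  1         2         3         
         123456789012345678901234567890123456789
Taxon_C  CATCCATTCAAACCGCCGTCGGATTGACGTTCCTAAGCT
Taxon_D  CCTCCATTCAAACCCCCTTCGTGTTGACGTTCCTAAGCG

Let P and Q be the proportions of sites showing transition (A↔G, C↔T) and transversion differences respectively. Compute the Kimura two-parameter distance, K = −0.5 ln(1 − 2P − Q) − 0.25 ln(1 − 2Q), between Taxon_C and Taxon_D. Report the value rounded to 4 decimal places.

0.1730

The sequences differ at positions 2 (A/C, transversion), 15 (G/C, transversion), 18 (G/T, transversion), 22 (G/T, transversion), 23 (A/G, transition), 39 (T/G, transversion).
Of the 6 differences, 1 transition and 5 transversions over 39 sites: P = 1/39 = 0.025641, Q = 5/39 = 0.128205.
d = −0.5·ln(0.820513) − 0.25·ln(0.743590) = −0.5·(-0.197826) − 0.25·(-0.296265) = 0.1730.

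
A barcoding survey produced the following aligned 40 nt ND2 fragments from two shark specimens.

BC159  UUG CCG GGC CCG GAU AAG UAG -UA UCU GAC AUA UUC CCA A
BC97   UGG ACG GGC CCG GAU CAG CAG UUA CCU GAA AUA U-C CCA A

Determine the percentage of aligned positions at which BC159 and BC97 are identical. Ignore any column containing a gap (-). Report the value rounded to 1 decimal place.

84.2%

Excluding the 2 gap columns leaves 38 comparable sites.
Mismatches occur at site 2 (U/G), site 4 (C/A), site 16 (A/C), site 19 (U/C), site 25 (U/C), site 30 (C/A).
32 of the 38 comparable sites match, so the percent identity is 32/38 × 100 = 84.2%.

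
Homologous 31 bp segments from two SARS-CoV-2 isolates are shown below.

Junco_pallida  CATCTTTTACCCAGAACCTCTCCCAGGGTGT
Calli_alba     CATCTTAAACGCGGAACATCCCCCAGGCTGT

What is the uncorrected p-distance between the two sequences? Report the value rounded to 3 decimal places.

0.226

The sequences differ at positions 7 (T/A), 8 (T/A), 11 (C/G), 13 (A/G), 18 (C/A), 21 (T/C), 28 (G/C).
There are 7 differences over 31 sites, so p = 7/31 = 0.226.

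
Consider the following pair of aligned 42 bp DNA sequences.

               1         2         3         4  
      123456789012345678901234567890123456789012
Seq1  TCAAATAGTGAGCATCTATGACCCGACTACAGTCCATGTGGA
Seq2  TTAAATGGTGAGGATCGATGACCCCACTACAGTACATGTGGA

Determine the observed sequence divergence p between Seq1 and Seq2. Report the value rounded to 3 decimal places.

0.143

Mismatches occur at site 2 (C→T), site 7 (A→G), site 13 (C→G), site 17 (T→G), site 25 (G→C), site 34 (C→A).
There are 6 differences over 42 sites, so p = 6/42 = 0.143.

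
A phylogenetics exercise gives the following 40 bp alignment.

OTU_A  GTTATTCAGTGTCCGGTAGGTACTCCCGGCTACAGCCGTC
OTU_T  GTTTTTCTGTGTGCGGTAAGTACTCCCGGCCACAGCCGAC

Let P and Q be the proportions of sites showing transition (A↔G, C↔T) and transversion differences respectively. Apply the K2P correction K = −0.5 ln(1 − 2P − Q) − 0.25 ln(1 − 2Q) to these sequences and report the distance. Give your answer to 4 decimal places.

The sequences differ at positions 4 (A/T, transversion), 8 (A/T, transversion), 13 (C/G, transversion), 19 (G/A, transition), 31 (T/C, transition), 39 (T/A, transversion).
Of the 6 differences, 2 transitions and 4 transversions over 40 sites: P = 2/40 = 0.050000, Q = 4/40 = 0.100000.
d = −0.5·ln(0.800000) − 0.25·ln(0.800000) = −0.5·(-0.223144) − 0.25·(-0.223144) = 0.1674.

0.1674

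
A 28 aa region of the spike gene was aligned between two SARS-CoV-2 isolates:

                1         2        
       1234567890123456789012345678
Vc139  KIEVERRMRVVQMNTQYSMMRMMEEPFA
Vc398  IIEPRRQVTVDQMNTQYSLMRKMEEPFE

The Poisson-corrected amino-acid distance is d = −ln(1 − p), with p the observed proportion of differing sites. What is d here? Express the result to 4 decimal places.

0.4418

Differing sites — 1:K/I; 4:V/P; 5:E/R; 7:R/Q; 8:M/V; 9:R/T; 11:V/D; 19:M/L; 22:M/K; 28:A/E.
p = 10/28 = 0.357143.
d = −ln(1 − 0.357143) = −ln(0.642857) = 0.4418.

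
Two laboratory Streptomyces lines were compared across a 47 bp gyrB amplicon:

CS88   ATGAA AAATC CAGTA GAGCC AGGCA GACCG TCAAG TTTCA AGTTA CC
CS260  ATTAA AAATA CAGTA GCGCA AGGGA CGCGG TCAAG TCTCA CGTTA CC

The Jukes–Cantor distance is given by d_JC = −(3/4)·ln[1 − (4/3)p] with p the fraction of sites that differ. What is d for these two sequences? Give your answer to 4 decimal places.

0.2502

The sequences differ at positions 3 (G/T), 10 (C/A), 17 (A/C), 20 (C/A), 24 (C/G), 26 (G/C), 27 (A/G), 29 (C/G), 37 (T/C), 41 (A/C).
p = 10/47 = 0.212766.
d = −0.75 · ln(1 − (4/3)·0.212766) = −0.75 · ln(0.716312) = −0.75 · (-0.333639) = 0.2502.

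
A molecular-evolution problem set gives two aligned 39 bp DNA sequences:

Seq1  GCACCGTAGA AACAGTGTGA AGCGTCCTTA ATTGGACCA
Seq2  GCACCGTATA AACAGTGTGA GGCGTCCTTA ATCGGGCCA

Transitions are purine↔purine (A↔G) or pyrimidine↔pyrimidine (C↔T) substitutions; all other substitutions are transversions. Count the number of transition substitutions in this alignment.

Mismatches occur at site 9 (G→T, transversion), site 21 (A→G, transition), site 33 (T→C, transition), site 36 (A→G, transition).
Of the 4 differences, 3 transitions and 1 transversion, so the answer is 3.

3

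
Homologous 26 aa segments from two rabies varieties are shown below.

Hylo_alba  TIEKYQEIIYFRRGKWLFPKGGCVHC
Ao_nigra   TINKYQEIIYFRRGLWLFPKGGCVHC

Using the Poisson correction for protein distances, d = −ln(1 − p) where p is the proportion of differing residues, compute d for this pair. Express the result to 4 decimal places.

The sequences differ at positions 3 (E/N), 15 (K/L).
p = 2/26 = 0.076923.
d = −ln(1 − 0.076923) = −ln(0.923077) = 0.0800.

0.0800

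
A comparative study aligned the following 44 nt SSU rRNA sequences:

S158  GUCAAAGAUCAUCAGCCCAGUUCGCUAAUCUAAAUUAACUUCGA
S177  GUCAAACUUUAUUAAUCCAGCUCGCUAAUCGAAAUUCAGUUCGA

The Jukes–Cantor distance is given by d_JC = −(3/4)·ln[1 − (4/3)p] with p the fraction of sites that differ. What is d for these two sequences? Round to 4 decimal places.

Mismatches occur at site 7 (G↔C), site 8 (A↔U), site 10 (C↔U), site 13 (C↔U), site 15 (G↔A), site 16 (C↔U), site 21 (U↔C), site 31 (U↔G), site 37 (A↔C), site 39 (C↔G).
p = 10/44 = 0.227273.
d = −0.75 · ln(1 − (4/3)·0.227273) = −0.75 · ln(0.696969) = −0.75 · (-0.361014) = 0.2708.

0.2708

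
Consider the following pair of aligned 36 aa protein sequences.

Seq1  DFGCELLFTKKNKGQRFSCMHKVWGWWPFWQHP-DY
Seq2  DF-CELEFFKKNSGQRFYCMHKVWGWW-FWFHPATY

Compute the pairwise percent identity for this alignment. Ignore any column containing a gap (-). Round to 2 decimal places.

81.82%

Excluding the 3 gap columns leaves 33 comparable sites.
The sequences differ at positions 7 (L/E), 9 (T/F), 13 (K/S), 18 (S/Y), 31 (Q/F), 35 (D/T).
27 of the 33 comparable sites match, so the percent identity is 27/33 × 100 = 81.82%.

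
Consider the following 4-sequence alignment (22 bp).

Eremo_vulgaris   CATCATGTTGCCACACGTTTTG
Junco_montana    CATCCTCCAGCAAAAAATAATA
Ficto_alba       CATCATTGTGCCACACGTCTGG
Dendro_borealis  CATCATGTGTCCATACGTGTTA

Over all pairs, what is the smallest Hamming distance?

Pairwise Hamming distances:
  Eremo_vulgaris vs Junco_montana: 11
  Eremo_vulgaris vs Ficto_alba: 4
  Eremo_vulgaris vs Dendro_borealis: 5
  Junco_montana vs Ficto_alba: 12
  Junco_montana vs Dendro_borealis: 11
  Ficto_alba vs Dendro_borealis: 8
The smallest is 4, between Eremo_vulgaris and Ficto_alba.

4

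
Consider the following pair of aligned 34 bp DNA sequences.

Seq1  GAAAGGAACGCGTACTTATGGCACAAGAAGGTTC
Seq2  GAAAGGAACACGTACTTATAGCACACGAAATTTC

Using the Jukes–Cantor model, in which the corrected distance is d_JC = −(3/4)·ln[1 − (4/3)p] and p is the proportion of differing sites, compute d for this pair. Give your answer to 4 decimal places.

Mismatches occur at site 10 (G↔A), site 20 (G↔A), site 26 (A↔C), site 30 (G↔A), site 31 (G↔T).
p = 5/34 = 0.147059.
d = −0.75 · ln(1 − (4/3)·0.147059) = −0.75 · ln(0.803921) = −0.75 · (-0.218254) = 0.1637.

0.1637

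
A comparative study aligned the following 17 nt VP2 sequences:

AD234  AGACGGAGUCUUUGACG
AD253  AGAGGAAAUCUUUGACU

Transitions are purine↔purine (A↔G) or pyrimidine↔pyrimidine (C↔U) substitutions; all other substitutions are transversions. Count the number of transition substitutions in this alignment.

2

Differing sites — 4:C/G (Tv); 6:G/A (Ti); 8:G/A (Ti); 17:G/U (Tv).
Of the 4 differences, 2 transitions and 2 transversions, so the answer is 2.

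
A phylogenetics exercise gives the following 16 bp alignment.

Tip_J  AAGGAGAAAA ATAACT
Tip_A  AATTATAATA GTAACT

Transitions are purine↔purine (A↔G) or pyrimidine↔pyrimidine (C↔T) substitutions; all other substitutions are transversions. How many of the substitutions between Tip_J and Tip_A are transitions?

1

Differing sites — 3:G/T (Tv); 4:G/T (Tv); 6:G/T (Tv); 9:A/T (Tv); 11:A/G (Ti).
Of the 5 differences, 1 transition and 4 transversions, so the answer is 1.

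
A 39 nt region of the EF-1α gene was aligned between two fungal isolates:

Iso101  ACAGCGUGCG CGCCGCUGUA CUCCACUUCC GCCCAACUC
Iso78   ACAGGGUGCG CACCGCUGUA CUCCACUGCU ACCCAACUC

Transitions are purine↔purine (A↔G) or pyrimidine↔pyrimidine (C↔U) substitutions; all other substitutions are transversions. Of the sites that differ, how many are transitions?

The sequences differ at positions 5 (C/G, transversion), 12 (G/A, transition), 28 (U/G, transversion), 30 (C/U, transition), 31 (G/A, transition).
Of the 5 differences, 3 transitions and 2 transversions, so the answer is 3.

3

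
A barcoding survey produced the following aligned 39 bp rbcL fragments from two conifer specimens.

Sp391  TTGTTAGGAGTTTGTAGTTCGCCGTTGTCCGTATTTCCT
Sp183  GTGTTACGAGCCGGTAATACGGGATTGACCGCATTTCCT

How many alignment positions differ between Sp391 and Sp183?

12

Differing sites — 1:T/G; 7:G/C; 11:T/C; 12:T/C; 13:T/G; 17:G/A; 19:T/A; 22:C/G; 23:C/G; 24:G/A; 28:T/A; 32:T/C.
That gives 12 mismatches out of 39 aligned sites, so the Hamming distance is 12.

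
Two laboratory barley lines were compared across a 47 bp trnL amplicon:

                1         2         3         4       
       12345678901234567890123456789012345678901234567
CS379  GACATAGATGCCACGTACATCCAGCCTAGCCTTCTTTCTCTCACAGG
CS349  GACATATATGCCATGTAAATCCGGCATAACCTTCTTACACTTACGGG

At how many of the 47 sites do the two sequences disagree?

10

Differing sites — 7:G/T; 14:C/T; 18:C/A; 23:A/G; 26:C/A; 29:G/A; 37:T/A; 39:T/A; 42:C/T; 45:A/G.
That gives 10 mismatches out of 47 aligned sites, so the Hamming distance is 10.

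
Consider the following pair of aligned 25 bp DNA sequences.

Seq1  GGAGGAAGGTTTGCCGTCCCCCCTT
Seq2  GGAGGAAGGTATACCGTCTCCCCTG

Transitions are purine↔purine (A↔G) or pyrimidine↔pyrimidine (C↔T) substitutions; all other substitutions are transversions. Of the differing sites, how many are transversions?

Mismatches occur at site 11 (T/A, transversion), site 13 (G/A, transition), site 19 (C/T, transition), site 25 (T/G, transversion).
Of the 4 differences, 2 transitions and 2 transversions, so the answer is 2.

2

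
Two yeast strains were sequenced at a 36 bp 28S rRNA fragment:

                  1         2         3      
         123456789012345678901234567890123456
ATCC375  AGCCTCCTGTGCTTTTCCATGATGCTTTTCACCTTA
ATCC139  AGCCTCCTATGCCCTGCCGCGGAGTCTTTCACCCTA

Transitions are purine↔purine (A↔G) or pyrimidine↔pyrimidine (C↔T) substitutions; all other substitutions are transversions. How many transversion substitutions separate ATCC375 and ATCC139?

2

Mismatches occur at site 9 (G/A, transition), site 13 (T/C, transition), site 14 (T/C, transition), site 16 (T/G, transversion), site 19 (A/G, transition), site 20 (T/C, transition), site 22 (A/G, transition), site 23 (T/A, transversion), site 25 (C/T, transition), site 26 (T/C, transition), site 34 (T/C, transition).
Of the 11 differences, 9 transitions and 2 transversions, so the answer is 2.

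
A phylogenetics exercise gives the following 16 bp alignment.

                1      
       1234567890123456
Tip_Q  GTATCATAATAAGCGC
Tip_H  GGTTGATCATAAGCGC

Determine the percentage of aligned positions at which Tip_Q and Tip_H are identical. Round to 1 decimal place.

Mismatches occur at site 2 (T↔G), site 3 (A↔T), site 5 (C↔G), site 8 (A↔C).
12 of the 16 sites match, so the percent identity is 12/16 × 100 = 75.0%.

75.0%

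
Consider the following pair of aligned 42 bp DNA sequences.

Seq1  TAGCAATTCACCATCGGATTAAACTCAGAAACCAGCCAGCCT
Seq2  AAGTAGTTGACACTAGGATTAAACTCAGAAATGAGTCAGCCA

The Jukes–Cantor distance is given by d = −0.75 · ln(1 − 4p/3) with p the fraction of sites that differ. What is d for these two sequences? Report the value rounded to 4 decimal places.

0.3222

Differing sites — 1:T/A; 4:C/T; 6:A/G; 9:C/G; 12:C/A; 13:A/C; 15:C/A; 32:C/T; 33:C/G; 36:C/T; 42:T/A.
p = 11/42 = 0.261905.
d = −0.75 · ln(1 − (4/3)·0.261905) = −0.75 · ln(0.650793) = −0.75 · (-0.429564) = 0.3222.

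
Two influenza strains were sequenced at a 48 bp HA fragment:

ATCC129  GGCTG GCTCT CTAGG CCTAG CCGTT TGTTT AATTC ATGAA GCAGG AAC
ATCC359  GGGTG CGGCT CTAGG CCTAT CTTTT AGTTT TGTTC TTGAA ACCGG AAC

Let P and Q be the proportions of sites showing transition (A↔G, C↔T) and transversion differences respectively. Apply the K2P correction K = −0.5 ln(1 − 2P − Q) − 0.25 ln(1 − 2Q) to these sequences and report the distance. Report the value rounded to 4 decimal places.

Mismatches occur at site 3 (C↔G, transversion), site 6 (G↔C, transversion), site 7 (C↔G, transversion), site 8 (T↔G, transversion), site 20 (G↔T, transversion), site 22 (C↔T, transition), site 23 (G↔T, transversion), site 26 (T↔A, transversion), site 31 (A↔T, transversion), site 32 (A↔G, transition), site 36 (A↔T, transversion), site 41 (G↔A, transition), site 43 (A↔C, transversion).
Of the 13 differences, 3 transitions and 10 transversions over 48 sites: P = 3/48 = 0.062500, Q = 10/48 = 0.208333.
d = −0.5·ln(0.666667) − 0.25·ln(0.583334) = −0.5·(-0.405465) − 0.25·(-0.538995) = 0.3375.

0.3375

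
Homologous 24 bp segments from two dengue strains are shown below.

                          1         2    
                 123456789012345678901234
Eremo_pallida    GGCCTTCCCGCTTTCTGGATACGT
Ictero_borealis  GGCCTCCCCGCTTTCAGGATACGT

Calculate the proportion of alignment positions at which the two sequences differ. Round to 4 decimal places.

Differing sites — 6:T/C; 16:T/A.
There are 2 differences over 24 sites, so p = 2/24 = 0.0833.

0.0833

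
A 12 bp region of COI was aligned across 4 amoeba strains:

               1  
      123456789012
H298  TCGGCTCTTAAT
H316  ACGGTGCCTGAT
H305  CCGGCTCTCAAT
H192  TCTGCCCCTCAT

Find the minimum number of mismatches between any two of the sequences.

Pairwise Hamming distances:
  H298 vs H316: 5
  H298 vs H305: 2
  H298 vs H192: 4
  H316 vs H305: 6
  H316 vs H192: 5
  H305 vs H192: 6
The smallest is 2, between H298 and H305.

2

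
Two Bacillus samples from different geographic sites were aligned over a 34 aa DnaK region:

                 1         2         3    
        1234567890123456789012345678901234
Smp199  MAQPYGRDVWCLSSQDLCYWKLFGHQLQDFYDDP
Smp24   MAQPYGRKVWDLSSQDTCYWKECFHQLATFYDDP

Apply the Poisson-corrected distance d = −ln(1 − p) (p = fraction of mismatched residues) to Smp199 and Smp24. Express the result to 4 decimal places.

Mismatches occur at site 8 (D↔K), site 11 (C↔D), site 17 (L↔T), site 22 (L↔E), site 23 (F↔C), site 24 (G↔F), site 28 (Q↔A), site 29 (D↔T).
p = 8/34 = 0.235294.
d = −ln(1 − 0.235294) = −ln(0.764706) = 0.2683.

0.2683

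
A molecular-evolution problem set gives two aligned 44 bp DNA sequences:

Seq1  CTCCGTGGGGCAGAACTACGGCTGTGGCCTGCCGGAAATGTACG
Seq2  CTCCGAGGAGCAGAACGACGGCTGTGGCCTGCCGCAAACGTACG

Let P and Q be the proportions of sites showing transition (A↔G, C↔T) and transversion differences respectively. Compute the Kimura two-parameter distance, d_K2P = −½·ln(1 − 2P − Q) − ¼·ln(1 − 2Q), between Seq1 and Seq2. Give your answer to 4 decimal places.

Differing sites — 6:T/A (Tv); 9:G/A (Ti); 17:T/G (Tv); 35:G/C (Tv); 39:T/C (Ti).
Of the 5 differences, 2 transitions and 3 transversions over 44 sites: P = 2/44 = 0.045455, Q = 3/44 = 0.068182.
d = −0.5·ln(0.840908) − 0.25·ln(0.863636) = −0.5·(-0.173273) − 0.25·(-0.146604) = 0.1233.

0.1233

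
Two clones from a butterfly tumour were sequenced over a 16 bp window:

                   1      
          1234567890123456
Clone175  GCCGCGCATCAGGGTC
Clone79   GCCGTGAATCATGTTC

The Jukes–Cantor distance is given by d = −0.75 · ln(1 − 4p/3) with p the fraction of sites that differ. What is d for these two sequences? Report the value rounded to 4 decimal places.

0.3041

Mismatches occur at site 5 (C/T), site 7 (C/A), site 12 (G/T), site 14 (G/T).
p = 4/16 = 0.250000.
d = −0.75 · ln(1 − (4/3)·0.250000) = −0.75 · ln(0.666667) = −0.75 · (-0.405465) = 0.3041.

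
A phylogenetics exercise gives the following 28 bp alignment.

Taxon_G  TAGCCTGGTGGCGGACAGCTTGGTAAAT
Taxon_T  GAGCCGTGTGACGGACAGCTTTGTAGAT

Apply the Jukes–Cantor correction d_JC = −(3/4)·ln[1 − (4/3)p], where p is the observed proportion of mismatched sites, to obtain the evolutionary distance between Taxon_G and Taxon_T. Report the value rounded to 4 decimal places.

0.2524

The sequences differ at positions 1 (T/G), 6 (T/G), 7 (G/T), 11 (G/A), 22 (G/T), 26 (A/G).
p = 6/28 = 0.214286.
d = −0.75 · ln(1 − (4/3)·0.214286) = −0.75 · ln(0.714285) = −0.75 · (-0.336473) = 0.2524.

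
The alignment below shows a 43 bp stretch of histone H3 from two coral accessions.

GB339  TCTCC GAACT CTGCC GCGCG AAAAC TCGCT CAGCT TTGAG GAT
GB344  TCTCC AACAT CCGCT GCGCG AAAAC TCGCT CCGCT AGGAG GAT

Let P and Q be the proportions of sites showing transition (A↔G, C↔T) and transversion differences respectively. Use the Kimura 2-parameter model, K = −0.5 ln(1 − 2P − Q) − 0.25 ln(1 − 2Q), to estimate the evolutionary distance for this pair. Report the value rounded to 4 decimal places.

Differing sites — 6:G/A (Ti); 8:A/C (Tv); 9:C/A (Tv); 12:T/C (Ti); 15:C/T (Ti); 32:A/C (Tv); 36:T/A (Tv); 37:T/G (Tv).
Of the 8 differences, 3 transitions and 5 transversions over 43 sites: P = 3/43 = 0.069767, Q = 5/43 = 0.116279.
d = −0.5·ln(0.744187) − 0.25·ln(0.767442) = −0.5·(-0.295463) − 0.25·(-0.264692) = 0.2139.

0.2139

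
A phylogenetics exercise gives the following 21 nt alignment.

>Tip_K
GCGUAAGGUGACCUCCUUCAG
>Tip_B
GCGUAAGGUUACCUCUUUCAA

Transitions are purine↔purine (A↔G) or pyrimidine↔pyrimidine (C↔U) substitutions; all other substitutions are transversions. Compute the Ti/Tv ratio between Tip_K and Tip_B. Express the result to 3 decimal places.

2.000

Mismatches occur at site 10 (G↔U, transversion), site 16 (C↔U, transition), site 21 (G↔A, transition).
Of the 3 differences, 2 transitions and 1 transversion, so Ti/Tv = 2/1 = 2.000.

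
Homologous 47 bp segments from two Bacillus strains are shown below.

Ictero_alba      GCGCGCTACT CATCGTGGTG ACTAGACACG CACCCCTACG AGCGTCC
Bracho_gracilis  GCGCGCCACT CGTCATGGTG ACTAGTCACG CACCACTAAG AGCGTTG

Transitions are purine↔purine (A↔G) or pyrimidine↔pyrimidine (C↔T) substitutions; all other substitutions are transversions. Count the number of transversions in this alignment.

4

The sequences differ at positions 7 (T/C, transition), 12 (A/G, transition), 15 (G/A, transition), 26 (A/T, transversion), 35 (C/A, transversion), 39 (C/A, transversion), 46 (C/T, transition), 47 (C/G, transversion).
Of the 8 differences, 4 transitions and 4 transversions, so the answer is 4.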